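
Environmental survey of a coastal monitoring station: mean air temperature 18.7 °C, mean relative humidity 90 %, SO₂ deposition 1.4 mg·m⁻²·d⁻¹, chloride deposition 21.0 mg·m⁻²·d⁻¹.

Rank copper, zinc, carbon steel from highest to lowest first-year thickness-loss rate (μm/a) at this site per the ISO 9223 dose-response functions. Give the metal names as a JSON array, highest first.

copper: temperature factor f = -0.080·(8.7) = -0.6960
  SO₂ term: 0.0053·1.4^0.26·exp(0.059·90-0.6960) = 0.5836
  Sd branch = 0.01025·Sd^0.27·e^(0.036·RH+0.049·T) = 1.489 μm/a
  sum: 0.5836 + 1.489 → r_corr = 2.072 μm/a
zinc: T>10 °C ⇒ hinge -0.071·(18.7−10) = -0.6177
  Pd branch = 0.0129·Pd^0.44·e^(0.046·RH+f) = 0.5065 μm/a
  Cl⁻ term: 0.0175·21.0^0.57·exp(0.008·90+0.085·18.7) = 0.9993
  sum: 0.5065 + 0.9993 → r_corr = 1.506 μm/a
carbon steel: f(T) = -0.054·(T−10) [T>10 °C] = -0.4698
  SO₂ term: 1.77·1.4^0.52·exp(0.02·90-0.4698) = 7.974
  Cl⁻ term: 0.102·21.0^0.62·exp(0.033·90+0.04·18.7) = 27.74
  r_corr = 7.974 + 27.74 = 35.71 μm/a
Ordering by μm/a: carbon steel (35.7) > copper (2.07) > zinc (1.51)

["carbon steel", "copper", "zinc"]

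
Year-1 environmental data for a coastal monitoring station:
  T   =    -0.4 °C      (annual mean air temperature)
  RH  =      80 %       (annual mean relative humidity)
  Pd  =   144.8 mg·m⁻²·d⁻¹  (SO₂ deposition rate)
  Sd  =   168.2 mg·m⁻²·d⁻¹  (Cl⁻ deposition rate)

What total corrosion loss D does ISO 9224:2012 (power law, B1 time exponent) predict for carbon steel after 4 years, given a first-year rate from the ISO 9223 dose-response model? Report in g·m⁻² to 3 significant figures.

carbon steel: temperature factor f = +0.150·(-10.4) = -1.5600
  Pd branch = 1.77·Pd^0.52·e^(0.02·RH+f) = 24.49 μm/a
  Sd branch = 0.102·Sd^0.62·e^(0.033·RH+0.04·T) = 33.74 μm/a
  r_corr = 24.49 + 33.74 = 58.23 μm/a
Power-law: D(4) = r_corr · 4^0.523
  D(4) = 58.23 × 4^0.523 = 58.23 × 2.065 = 120.2 μm
  Mass loss = 120.2 μm × 7.85 g/cm³ = 943.9 g·m⁻²

D(4) = 944 g·m⁻²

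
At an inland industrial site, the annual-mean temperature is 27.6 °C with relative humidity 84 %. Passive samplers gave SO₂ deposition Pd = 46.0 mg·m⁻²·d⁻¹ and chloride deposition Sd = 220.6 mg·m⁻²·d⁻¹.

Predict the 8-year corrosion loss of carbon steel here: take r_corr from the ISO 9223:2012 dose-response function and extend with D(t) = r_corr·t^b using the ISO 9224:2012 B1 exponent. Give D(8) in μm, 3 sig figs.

D(8) = 494 μm

carbon steel: temperature factor f = -0.054·(17.6) = -0.9504
  sulphur-dioxide contribution → 26.88 μm/a
  chloride contribution → 139.6 μm/a
  ⇒ r_corr(carbon steel) = 166.5 μm/a
ISO 9224: D(t) = r_corr · t^b with b = 0.523 (carbon steel, B1)
  D(8) = 166.5 × 8^0.523 = 166.5 × 2.967 = 494 μm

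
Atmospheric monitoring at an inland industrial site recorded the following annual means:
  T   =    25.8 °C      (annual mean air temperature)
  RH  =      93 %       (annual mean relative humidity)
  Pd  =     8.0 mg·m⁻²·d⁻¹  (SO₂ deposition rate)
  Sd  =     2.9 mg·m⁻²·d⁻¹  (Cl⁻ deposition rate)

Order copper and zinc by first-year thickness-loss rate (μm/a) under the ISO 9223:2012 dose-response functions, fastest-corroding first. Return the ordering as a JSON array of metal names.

copper: T>10 °C ⇒ hinge -0.080·(25.8−10) = -1.2640
  Pd branch = 0.0053·Pd^0.26·e^(0.059·RH+f) = 0.621 μm/a
  Sd branch = 0.01025·Sd^0.27·e^(0.036·RH+0.049·T) = 1.376 μm/a
  sum: 0.621 + 1.376 → r_corr = 1.997 μm/a
zinc: temperature factor f = -0.071·(15.8) = -1.1218
  SO₂ term: 0.0129·8.0^0.44·exp(0.046·93-1.1218) = 0.7563
  Sd branch = 0.0175·Sd^0.57·e^(0.008·RH+0.085·T) = 0.6055 μm/a
  sum: 0.7563 + 0.6055 → r_corr = 1.362 μm/a
Ordering by μm/a: copper (2) > zinc (1.36)

["copper", "zinc"]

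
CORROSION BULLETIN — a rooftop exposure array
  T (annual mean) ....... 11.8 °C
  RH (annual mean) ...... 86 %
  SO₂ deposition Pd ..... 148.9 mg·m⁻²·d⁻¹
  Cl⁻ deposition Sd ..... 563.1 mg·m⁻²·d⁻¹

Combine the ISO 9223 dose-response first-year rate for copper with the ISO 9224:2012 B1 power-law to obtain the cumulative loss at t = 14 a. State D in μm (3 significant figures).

copper: f(T) = -0.080·(T−10) [T>10 °C] = -0.1440
  SO₂ term: 0.0053·148.9^0.26·exp(0.059·86-0.1440) = 2.693
  Cl⁻ term: 0.01025·563.1^0.27·exp(0.036·86+0.049·11.8) = 2.234
  r_corr = 2.693 + 2.234 = 4.927 μm/a
Long-term exponent b (ISO 9224 Table 2, B1) = 0.667
  D(14) = 4.927 × 14^0.667 = 4.927 × 5.814 = 28.65 μm

D(14) = 28.6 μm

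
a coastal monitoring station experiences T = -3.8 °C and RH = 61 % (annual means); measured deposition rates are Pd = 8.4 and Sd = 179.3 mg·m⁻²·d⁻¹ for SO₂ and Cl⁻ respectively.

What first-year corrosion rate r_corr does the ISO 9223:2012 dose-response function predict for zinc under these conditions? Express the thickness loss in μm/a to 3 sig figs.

r_corr = 0.720 μm/a

zinc: temperature factor f = +0.038·(-13.8) = -0.5244
  Pd branch = 0.0129·Pd^0.44·e^(0.046·RH+f) = 0.3222 μm/a
  Cl⁻ term: 0.0175·179.3^0.57·exp(0.008·61+0.085·-3.8) = 0.3974
  sum: 0.3222 + 0.3974 → r_corr = 0.7196 μm/a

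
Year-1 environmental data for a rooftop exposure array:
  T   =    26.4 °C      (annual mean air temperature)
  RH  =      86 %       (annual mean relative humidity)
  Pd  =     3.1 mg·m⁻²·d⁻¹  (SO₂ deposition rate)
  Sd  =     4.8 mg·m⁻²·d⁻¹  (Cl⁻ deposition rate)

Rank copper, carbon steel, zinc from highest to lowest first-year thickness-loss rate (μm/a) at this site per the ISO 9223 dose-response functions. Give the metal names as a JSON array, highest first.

["carbon steel", "copper", "zinc"]

copper: T>10 °C ⇒ hinge -0.080·(26.4−10) = -1.3120
  SO₂ term: 0.0053·3.1^0.26·exp(0.059·86-1.3120) = 0.3061
  Cl⁻ term: 0.01025·4.8^0.27·exp(0.036·86+0.049·26.4) = 1.262
  r_corr = 0.3061 + 1.262 = 1.568 μm/a
carbon steel: T>10 °C ⇒ hinge -0.054·(26.4−10) = -0.8856
  Pd branch = 1.77·Pd^0.52·e^(0.02·RH+f) = 7.343 μm/a
  Cl⁻ term: 0.102·4.8^0.62·exp(0.033·86+0.04·26.4) = 13.25
  r_corr = 7.343 + 13.25 = 20.59 μm/a
zinc: T>10 °C ⇒ hinge -0.071·(26.4−10) = -1.1644
  SO₂ term: 0.0129·3.1^0.44·exp(0.046·86-1.1644) = 0.3461
  Sd branch = 0.0175·Sd^0.57·e^(0.008·RH+0.085·T) = 0.803 μm/a
  sum: 0.3461 + 0.803 → r_corr = 1.149 μm/a
Ordering by μm/a: carbon steel (20.6) > copper (1.57) > zinc (1.15)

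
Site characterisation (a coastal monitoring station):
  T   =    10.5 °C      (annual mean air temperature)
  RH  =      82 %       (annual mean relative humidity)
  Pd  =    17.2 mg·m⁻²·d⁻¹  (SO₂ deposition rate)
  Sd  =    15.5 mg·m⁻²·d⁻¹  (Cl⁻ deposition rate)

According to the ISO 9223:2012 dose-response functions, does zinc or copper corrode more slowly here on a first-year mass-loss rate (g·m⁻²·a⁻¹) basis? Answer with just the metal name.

zinc

zinc: temperature factor f = -0.071·(0.5) = -0.0355
  Pd branch = 0.0129·Pd^0.44·e^(0.046·RH+f) = 1.892 μm/a
  Sd branch = 0.0175·Sd^0.57·e^(0.008·RH+0.085·T) = 0.3927 μm/a
  sum: 1.892 + 0.3927 → r_corr = 2.285 μm/a
  mass loss = 2.285 μm/a × 7.14 g/cm³ = 16.31 g·m⁻²·a⁻¹
copper: f(T) = -0.080·(T−10) [T>10 °C] = -0.0400
  Pd branch = 0.0053·Pd^0.26·e^(0.059·RH+f) = 1.347 μm/a
  Sd branch = 0.01025·Sd^0.27·e^(0.036·RH+0.049·T) = 0.688 μm/a
  sum: 1.347 + 0.688 → r_corr = 2.035 μm/a
  mass loss = 2.035 μm/a × 8.96 g/cm³ = 18.23 g·m⁻²·a⁻¹
Ordering by g·m⁻²·a⁻¹: copper (18.2) > zinc (16.3)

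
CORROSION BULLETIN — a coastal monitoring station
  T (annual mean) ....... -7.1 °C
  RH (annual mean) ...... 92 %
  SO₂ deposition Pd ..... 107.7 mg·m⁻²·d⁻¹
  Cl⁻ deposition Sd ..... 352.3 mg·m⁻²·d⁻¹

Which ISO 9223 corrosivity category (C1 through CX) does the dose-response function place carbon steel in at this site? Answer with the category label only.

C4

carbon steel: T≤10 °C ⇒ hinge +0.150·(-7.1−10) = -2.5650
  Pd branch = 1.77·Pd^0.52·e^(0.02·RH+f) = 9.769 μm/a
  Sd branch = 0.102·Sd^0.62·e^(0.033·RH+0.04·T) = 60.65 μm/a
  sum: 9.769 + 60.65 → r_corr = 70.42 μm/a
70.4 μm/a falls in (50, 80] for carbon steel → category C4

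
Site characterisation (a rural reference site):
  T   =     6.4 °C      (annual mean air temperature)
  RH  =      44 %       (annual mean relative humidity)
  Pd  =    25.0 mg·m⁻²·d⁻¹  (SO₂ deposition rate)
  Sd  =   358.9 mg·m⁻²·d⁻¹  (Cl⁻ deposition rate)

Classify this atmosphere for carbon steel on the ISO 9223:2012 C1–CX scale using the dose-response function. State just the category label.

carbon steel: T≤10 °C ⇒ hinge +0.150·(6.4−10) = -0.5400
  SO₂ term: 1.77·25.0^0.52·exp(0.02·44-0.5400) = 13.26
  Cl⁻ term: 0.102·358.9^0.62·exp(0.033·44+0.04·6.4) = 21.6
  sum: 13.26 + 21.6 → r_corr = 34.86 μm/a
ISO 9223 Table 2 (carbon steel): 25 < 34.9 ≤ 50 μm/a ⇒ C3

C3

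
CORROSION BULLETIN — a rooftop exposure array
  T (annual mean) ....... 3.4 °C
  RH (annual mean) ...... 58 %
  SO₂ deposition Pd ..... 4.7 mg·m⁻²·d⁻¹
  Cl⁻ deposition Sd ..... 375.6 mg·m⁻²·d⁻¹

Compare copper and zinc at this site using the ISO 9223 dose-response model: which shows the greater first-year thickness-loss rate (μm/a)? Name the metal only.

zinc

copper: f(T) = +0.126·(T−10) [T≤10 °C] = -0.8316
  Pd branch = 0.0053·Pd^0.26·e^(0.059·RH+f) = 0.1057 μm/a
  Cl⁻ term: 0.01025·375.6^0.27·exp(0.036·58+0.049·3.4) = 0.4842
  sum: 0.1057 + 0.4842 → r_corr = 0.5899 μm/a
zinc: temperature factor f = +0.038·(-6.6) = -0.2508
  Pd branch = 0.0129·Pd^0.44·e^(0.046·RH+f) = 0.2858 μm/a
  Sd branch = 0.0175·Sd^0.57·e^(0.008·RH+0.085·T) = 1.091 μm/a
  r_corr = 0.2858 + 1.091 = 1.376 μm/a
Ordering by μm/a: zinc (1.38) > copper (0.59)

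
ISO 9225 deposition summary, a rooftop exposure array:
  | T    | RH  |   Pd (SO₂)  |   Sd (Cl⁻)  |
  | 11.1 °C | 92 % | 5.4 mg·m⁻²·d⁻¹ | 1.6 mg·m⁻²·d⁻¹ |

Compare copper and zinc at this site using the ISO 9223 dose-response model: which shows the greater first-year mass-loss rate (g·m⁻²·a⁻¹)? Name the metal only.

copper

copper: T>10 °C ⇒ hinge -0.080·(11.1−10) = -0.0880
  sulphur-dioxide contribution → 1.713 μm/a
  chloride contribution → 0.5501 μm/a
  total first-year rate 2.263 μm/a
  mass loss = 2.263 μm/a × 8.96 g/cm³ = 20.28 g·m⁻²·a⁻¹
zinc: f(T) = -0.071·(T−10) [T>10 °C] = -0.0781
  sulphur-dioxide contribution → 1.725 μm/a
  chloride contribution → 0.1227 μm/a
  ⇒ r_corr(zinc) = 1.848 μm/a
  mass loss = 1.848 μm/a × 7.14 g/cm³ = 13.19 g·m⁻²·a⁻¹
Ordering by g·m⁻²·a⁻¹: copper (20.3) > zinc (13.2)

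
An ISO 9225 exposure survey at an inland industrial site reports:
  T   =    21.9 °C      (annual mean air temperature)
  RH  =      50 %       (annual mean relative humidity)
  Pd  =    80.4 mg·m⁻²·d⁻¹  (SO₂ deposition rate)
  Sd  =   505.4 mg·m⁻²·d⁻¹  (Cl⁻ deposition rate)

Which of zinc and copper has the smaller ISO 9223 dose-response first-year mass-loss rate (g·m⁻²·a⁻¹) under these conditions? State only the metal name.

zinc: temperature factor f = -0.071·(11.9) = -0.8449
  sulphur-dioxide contribution → 0.3809 μm/a
  chloride contribution → 5.838 μm/a
  ⇒ r_corr(zinc) = 6.219 μm/a
  mass loss = 6.219 μm/a × 7.14 g/cm³ = 44.4 g·m⁻²·a⁻¹
copper: T>10 °C ⇒ hinge -0.080·(21.9−10) = -0.9520
  sulphur-dioxide contribution → 0.1223 μm/a
  chloride contribution → 0.9738 μm/a
  ⇒ r_corr(copper) = 1.096 μm/a
  mass loss = 1.096 μm/a × 8.96 g/cm³ = 9.821 g·m⁻²·a⁻¹
Ordering by g·m⁻²·a⁻¹: zinc (44.4) > copper (9.82)

copper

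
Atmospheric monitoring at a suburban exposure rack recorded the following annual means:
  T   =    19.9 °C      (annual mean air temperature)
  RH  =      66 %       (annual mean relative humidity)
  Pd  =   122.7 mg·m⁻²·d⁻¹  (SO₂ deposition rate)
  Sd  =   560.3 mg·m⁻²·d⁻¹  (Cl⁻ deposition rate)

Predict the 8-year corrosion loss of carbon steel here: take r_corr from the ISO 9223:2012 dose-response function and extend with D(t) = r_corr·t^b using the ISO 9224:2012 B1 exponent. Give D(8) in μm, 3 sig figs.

D(8) = 440 μm

carbon steel: T>10 °C ⇒ hinge -0.054·(19.9−10) = -0.5346
  SO₂ term: 1.77·122.7^0.52·exp(0.02·66-0.5346) = 47.34
  Sd branch = 0.102·Sd^0.62·e^(0.033·RH+0.04·T) = 101 μm/a
  r_corr = 47.34 + 101 = 148.3 μm/a
ISO 9224: D(t) = r_corr · t^b with b = 0.523 (carbon steel, B1)
  D(8) = 148.3 × 8^0.523 = 148.3 × 2.967 = 440.1 μm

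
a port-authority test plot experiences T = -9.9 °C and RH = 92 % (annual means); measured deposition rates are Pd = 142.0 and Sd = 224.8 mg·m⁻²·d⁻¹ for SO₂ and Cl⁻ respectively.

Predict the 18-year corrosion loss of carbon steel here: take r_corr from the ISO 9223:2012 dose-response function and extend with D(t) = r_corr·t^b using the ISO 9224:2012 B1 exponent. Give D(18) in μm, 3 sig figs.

D(18) = 220 μm

carbon steel: f(T) = +0.150·(T−10) [T≤10 °C] = -2.9850
  sulphur-dioxide contribution → 7.411 μm/a
  chloride contribution → 41.04 μm/a
  total first-year rate 48.46 μm/a
Long-term exponent b (ISO 9224 Table 2, B1) = 0.523
  D(18) = 48.46 × 18^0.523 = 48.46 × 4.534 = 219.7 μm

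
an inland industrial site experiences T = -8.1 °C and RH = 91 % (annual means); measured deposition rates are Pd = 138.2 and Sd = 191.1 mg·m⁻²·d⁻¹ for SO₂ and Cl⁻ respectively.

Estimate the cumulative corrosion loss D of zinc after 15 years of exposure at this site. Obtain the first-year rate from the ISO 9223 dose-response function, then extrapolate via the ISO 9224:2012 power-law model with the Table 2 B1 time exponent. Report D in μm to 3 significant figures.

zinc: T≤10 °C ⇒ hinge +0.038·(-8.1−10) = -0.6878
  Pd branch = 0.0129·Pd^0.44·e^(0.046·RH+f) = 3.73 μm/a
  Sd branch = 0.0175·Sd^0.57·e^(0.008·RH+0.085·T) = 0.3635 μm/a
  sum: 3.73 + 0.3635 → r_corr = 4.093 μm/a
Long-term exponent b (ISO 9224 Table 2, B1) = 0.813
  D(15) = 4.093 × 15^0.813 = 4.093 × 9.04 = 37 μm

D(15) = 37.0 μm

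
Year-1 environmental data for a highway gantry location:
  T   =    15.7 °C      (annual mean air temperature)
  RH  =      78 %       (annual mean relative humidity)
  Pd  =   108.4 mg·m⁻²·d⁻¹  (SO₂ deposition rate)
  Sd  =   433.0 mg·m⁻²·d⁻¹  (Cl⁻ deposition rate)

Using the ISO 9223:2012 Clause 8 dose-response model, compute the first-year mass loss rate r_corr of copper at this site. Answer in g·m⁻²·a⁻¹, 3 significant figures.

copper: T>10 °C ⇒ hinge -0.080·(15.7−10) = -0.4560
  sulphur-dioxide contribution → 1.132 μm/a
  chloride contribution → 1.889 μm/a
  ⇒ r_corr(copper) = 3.021 μm/a
Convert to mass loss: 3.021 μm/a × 8.96 g/cm³ = 27.07 g·m⁻²·a⁻¹

r_corr = 27.1 g·m⁻²·a⁻¹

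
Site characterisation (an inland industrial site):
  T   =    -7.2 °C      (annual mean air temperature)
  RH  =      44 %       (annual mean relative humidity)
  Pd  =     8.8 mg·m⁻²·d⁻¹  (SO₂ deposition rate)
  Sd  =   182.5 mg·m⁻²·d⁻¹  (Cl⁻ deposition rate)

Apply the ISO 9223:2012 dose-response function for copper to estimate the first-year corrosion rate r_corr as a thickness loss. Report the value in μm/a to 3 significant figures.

copper: f(T) = +0.126·(T−10) [T≤10 °C] = -2.1672
  Pd branch = 0.0053·Pd^0.26·e^(0.059·RH+f) = 0.01432 μm/a
  Cl⁻ term: 0.01025·182.5^0.27·exp(0.036·44+0.049·-7.2) = 0.1432
  sum: 0.01432 + 0.1432 → r_corr = 0.1575 μm/a

r_corr = 0.158 μm/a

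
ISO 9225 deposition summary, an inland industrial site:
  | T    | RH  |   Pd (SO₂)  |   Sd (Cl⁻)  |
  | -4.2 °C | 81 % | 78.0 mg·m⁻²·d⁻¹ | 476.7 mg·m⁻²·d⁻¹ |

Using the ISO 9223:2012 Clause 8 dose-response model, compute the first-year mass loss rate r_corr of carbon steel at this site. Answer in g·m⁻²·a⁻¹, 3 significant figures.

r_corr = 529 g·m⁻²·a⁻¹

carbon steel: temperature factor f = +0.150·(-14.2) = -2.1300
  sulphur-dioxide contribution → 10.24 μm/a
  chloride contribution → 57.15 μm/a
  total first-year rate 67.39 μm/a
Convert to mass loss: 67.39 μm/a × 7.85 g/cm³ = 529 g·m⁻²·a⁻¹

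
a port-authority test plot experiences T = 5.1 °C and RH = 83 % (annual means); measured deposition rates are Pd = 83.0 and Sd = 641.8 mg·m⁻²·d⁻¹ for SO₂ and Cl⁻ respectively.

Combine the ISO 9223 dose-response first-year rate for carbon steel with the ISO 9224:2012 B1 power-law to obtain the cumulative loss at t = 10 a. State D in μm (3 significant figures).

carbon steel: f(T) = +0.150·(T−10) [T≤10 °C] = -0.7350
  SO₂ term: 1.77·83.0^0.52·exp(0.02·83-0.7350) = 44.42
  Sd branch = 0.102·Sd^0.62·e^(0.033·RH+0.04·T) = 106.5 μm/a
  r_corr = 44.42 + 106.5 = 150.9 μm/a
Long-term exponent b (ISO 9224 Table 2, B1) = 0.523
  D(10) = 150.9 × 10^0.523 = 150.9 × 3.334 = 503.2 μm

D(10) = 503 μm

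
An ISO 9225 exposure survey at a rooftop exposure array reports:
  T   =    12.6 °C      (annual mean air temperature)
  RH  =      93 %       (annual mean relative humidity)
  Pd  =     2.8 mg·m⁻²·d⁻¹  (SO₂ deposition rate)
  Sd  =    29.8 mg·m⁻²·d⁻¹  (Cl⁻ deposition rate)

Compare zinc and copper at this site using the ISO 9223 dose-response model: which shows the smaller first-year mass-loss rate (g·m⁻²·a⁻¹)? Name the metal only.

zinc: T>10 °C ⇒ hinge -0.071·(12.6−10) = -0.1846
  Pd branch = 0.0129·Pd^0.44·e^(0.046·RH+f) = 1.216 μm/a
  Sd branch = 0.0175·Sd^0.57·e^(0.008·RH+0.085·T) = 0.744 μm/a
  r_corr = 1.216 + 0.744 = 1.96 μm/a
  mass loss = 1.96 μm/a × 7.14 g/cm³ = 14 g·m⁻²·a⁻¹
copper: f(T) = -0.080·(T−10) [T>10 °C] = -0.2080
  SO₂ term: 0.0053·2.8^0.26·exp(0.059·93-0.2080) = 1.359
  Sd branch = 0.01025·Sd^0.27·e^(0.036·RH+0.049·T) = 1.352 μm/a
  sum: 1.359 + 1.352 → r_corr = 2.711 μm/a
  mass loss = 2.711 μm/a × 8.96 g/cm³ = 24.29 g·m⁻²·a⁻¹
Ordering by g·m⁻²·a⁻¹: copper (24.3) > zinc (14)

zinc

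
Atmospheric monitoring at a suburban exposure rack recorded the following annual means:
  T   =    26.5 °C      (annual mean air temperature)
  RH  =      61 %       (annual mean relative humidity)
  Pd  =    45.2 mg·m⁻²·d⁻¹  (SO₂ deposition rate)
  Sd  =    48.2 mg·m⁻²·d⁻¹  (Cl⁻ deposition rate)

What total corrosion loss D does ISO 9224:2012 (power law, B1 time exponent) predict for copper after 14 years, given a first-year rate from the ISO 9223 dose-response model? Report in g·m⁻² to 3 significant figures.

copper: f(T) = -0.080·(T−10) [T>10 °C] = -1.3200
  SO₂ term: 0.0053·45.2^0.26·exp(0.059·61-1.3200) = 0.1394
  Sd branch = 0.01025·Sd^0.27·e^(0.036·RH+0.049·T) = 0.9611 μm/a
  r_corr = 0.1394 + 0.9611 = 1.101 μm/a
Long-term exponent b (ISO 9224 Table 2, B1) = 0.667
  D(14) = 1.101 × 14^0.667 = 1.101 × 5.814 = 6.399 μm
  Mass loss = 6.399 μm × 8.96 g/cm³ = 57.33 g·m⁻²

D(14) = 57.3 g·m⁻²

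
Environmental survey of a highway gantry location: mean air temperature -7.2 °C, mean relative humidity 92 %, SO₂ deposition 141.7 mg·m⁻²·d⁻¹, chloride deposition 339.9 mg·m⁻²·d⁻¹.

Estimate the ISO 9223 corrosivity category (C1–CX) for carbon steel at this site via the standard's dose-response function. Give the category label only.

C4

carbon steel: temperature factor f = +0.150·(-17.2) = -2.5800
  SO₂ term: 1.77·141.7^0.52·exp(0.02·92-2.5800) = 11.1
  Cl⁻ term: 0.102·339.9^0.62·exp(0.033·92+0.04·-7.2) = 59.09
  sum: 11.1 + 59.09 → r_corr = 70.18 μm/a
ISO 9223 Table 2 (carbon steel): 50 < 70.2 ≤ 80 μm/a ⇒ C4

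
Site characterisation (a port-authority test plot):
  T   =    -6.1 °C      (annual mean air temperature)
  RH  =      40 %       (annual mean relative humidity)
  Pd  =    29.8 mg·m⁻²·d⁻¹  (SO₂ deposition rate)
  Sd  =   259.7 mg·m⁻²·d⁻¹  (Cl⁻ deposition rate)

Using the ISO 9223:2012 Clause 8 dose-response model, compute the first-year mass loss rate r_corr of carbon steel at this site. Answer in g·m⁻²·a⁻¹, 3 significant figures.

carbon steel: temperature factor f = +0.150·(-16.1) = -2.4150
  sulphur-dioxide contribution → 2.057 μm/a
  chloride contribution → 9.394 μm/a
  total first-year rate 11.45 μm/a
Convert to mass loss: 11.45 μm/a × 7.85 g/cm³ = 89.89 g·m⁻²·a⁻¹

r_corr = 89.9 g·m⁻²·a⁻¹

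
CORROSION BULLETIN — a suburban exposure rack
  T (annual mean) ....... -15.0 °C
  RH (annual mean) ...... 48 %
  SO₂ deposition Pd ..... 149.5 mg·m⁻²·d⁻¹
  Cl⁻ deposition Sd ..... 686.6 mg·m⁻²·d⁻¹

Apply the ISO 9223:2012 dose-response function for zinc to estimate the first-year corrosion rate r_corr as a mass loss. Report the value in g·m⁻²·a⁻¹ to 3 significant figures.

r_corr = 5.06 g·m⁻²·a⁻¹

zinc: temperature factor f = +0.038·(-25.0) = -0.9500
  Pd branch = 0.0129·Pd^0.44·e^(0.046·RH+f) = 0.4109 μm/a
  Sd branch = 0.0175·Sd^0.57·e^(0.008·RH+0.085·T) = 0.2972 μm/a
  r_corr = 0.4109 + 0.2972 = 0.7081 μm/a
Convert to mass loss: 0.7081 μm/a × 7.14 g/cm³ = 5.056 g·m⁻²·a⁻¹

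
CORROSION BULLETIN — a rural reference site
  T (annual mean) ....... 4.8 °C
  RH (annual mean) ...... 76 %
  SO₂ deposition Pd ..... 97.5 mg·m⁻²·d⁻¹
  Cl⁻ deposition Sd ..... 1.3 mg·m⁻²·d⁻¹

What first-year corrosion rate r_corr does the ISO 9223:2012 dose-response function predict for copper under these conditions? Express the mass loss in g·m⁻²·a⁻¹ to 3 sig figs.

copper: temperature factor f = +0.126·(-5.2) = -0.6552
  Pd branch = 0.0053·Pd^0.26·e^(0.059·RH+f) = 0.8021 μm/a
  Sd branch = 0.01025·Sd^0.27·e^(0.036·RH+0.049·T) = 0.2147 μm/a
  r_corr = 0.8021 + 0.2147 = 1.017 μm/a
Convert to mass loss: 1.017 μm/a × 8.96 g/cm³ = 9.111 g·m⁻²·a⁻¹

r_corr = 9.11 g·m⁻²·a⁻¹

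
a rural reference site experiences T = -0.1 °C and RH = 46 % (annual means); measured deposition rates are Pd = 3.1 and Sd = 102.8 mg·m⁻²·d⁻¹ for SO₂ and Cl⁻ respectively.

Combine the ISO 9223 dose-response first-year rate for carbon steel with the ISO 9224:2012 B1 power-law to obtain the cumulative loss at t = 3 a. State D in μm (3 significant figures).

carbon steel: T≤10 °C ⇒ hinge +0.150·(-0.1−10) = -1.5150
  sulphur-dioxide contribution → 1.758 μm/a
  chloride contribution → 8.195 μm/a
  total first-year rate 9.953 μm/a
ISO 9224: D(t) = r_corr · t^b with b = 0.523 (carbon steel, B1)
  D(3) = 9.953 × 3^0.523 = 9.953 × 1.776 = 17.68 μm

D(3) = 17.7 μm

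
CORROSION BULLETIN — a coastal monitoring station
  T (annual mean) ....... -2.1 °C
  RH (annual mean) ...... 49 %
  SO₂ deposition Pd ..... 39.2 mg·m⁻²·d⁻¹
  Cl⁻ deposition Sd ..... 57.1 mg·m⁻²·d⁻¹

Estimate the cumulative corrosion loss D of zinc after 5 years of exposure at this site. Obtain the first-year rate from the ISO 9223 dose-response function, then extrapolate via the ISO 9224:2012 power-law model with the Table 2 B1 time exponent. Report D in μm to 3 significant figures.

D(5) = 2.25 μm

zinc: f(T) = +0.038·(T−10) [T≤10 °C] = -0.4598
  sulphur-dioxide contribution → 0.3898 μm/a
  chloride contribution → 0.2173 μm/a
  ⇒ r_corr(zinc) = 0.6071 μm/a
ISO 9224: D(t) = r_corr · t^b with b = 0.813 (zinc, B1)
  D(5) = 0.6071 × 5^0.813 = 0.6071 × 3.701 = 2.247 μm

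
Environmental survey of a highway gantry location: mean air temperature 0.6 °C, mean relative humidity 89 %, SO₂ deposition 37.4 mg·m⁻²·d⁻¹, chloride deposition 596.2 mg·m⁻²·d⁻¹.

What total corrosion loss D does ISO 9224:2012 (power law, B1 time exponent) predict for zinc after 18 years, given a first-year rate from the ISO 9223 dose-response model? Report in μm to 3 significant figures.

zinc: temperature factor f = +0.038·(-9.4) = -0.3572
  sulphur-dioxide contribution → 2.664 μm/a
  chloride contribution → 1.433 μm/a
  total first-year rate 4.097 μm/a
Long-term exponent b (ISO 9224 Table 2, B1) = 0.813
  D(18) = 4.097 × 18^0.813 = 4.097 × 10.48 = 42.96 μm

D(18) = 43.0 μm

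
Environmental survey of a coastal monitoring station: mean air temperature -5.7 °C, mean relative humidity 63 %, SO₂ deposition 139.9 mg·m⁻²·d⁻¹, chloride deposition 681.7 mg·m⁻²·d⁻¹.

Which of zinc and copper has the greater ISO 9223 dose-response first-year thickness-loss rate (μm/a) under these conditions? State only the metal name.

zinc: f(T) = +0.038·(T−10) [T≤10 °C] = -0.5966
  sulphur-dioxide contribution → 1.133 μm/a
  chloride contribution → 0.7356 μm/a
  ⇒ r_corr(zinc) = 1.869 μm/a
copper: T≤10 °C ⇒ hinge +0.126·(-5.7−10) = -1.9782
  sulphur-dioxide contribution → 0.109 μm/a
  chloride contribution → 0.436 μm/a
  total first-year rate 0.545 μm/a
Ordering by μm/a: zinc (1.87) > copper (0.545)

zinc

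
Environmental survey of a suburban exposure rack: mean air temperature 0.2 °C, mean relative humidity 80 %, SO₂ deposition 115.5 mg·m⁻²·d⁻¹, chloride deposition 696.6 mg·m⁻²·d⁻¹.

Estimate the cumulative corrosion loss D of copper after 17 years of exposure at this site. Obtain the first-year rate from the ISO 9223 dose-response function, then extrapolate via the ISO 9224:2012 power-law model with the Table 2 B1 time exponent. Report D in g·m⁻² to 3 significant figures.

copper: f(T) = +0.126·(T−10) [T≤10 °C] = -1.2348
  Pd branch = 0.0053·Pd^0.26·e^(0.059·RH+f) = 0.5945 μm/a
  Sd branch = 0.01025·Sd^0.27·e^(0.036·RH+0.049·T) = 1.08 μm/a
  sum: 0.5945 + 1.08 → r_corr = 1.674 μm/a
Power-law: D(17) = r_corr · 17^0.667
  D(17) = 1.674 × 17^0.667 = 1.674 × 6.618 = 11.08 μm
  Mass loss = 11.08 μm × 8.96 g/cm³ = 99.28 g·m⁻²

D(17) = 99.3 g·m⁻²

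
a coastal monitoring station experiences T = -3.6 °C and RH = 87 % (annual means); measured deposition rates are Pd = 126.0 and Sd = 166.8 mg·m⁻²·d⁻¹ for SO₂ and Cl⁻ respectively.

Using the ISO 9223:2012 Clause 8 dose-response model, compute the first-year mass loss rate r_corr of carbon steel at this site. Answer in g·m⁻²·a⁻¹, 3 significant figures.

r_corr = 419 g·m⁻²·a⁻¹

carbon steel: temperature factor f = +0.150·(-13.6) = -2.0400
  sulphur-dioxide contribution → 16.21 μm/a
  chloride contribution → 37.21 μm/a
  ⇒ r_corr(carbon steel) = 53.43 μm/a
Convert to mass loss: 53.43 μm/a × 7.85 g/cm³ = 419.4 g·m⁻²·a⁻¹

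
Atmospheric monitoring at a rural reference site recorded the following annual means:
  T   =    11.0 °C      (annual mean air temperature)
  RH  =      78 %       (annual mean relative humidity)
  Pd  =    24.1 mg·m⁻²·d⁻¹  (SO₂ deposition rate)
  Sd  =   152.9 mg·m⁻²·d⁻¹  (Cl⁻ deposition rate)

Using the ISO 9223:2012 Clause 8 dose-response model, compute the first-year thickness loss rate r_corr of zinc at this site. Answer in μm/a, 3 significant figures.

zinc: T>10 °C ⇒ hinge -0.071·(11.0−10) = -0.0710
  Pd branch = 0.0129·Pd^0.44·e^(0.046·RH+f) = 1.762 μm/a
  Sd branch = 0.0175·Sd^0.57·e^(0.008·RH+0.085·T) = 1.463 μm/a
  sum: 1.762 + 1.463 → r_corr = 3.225 μm/a

r_corr = 3.23 μm/a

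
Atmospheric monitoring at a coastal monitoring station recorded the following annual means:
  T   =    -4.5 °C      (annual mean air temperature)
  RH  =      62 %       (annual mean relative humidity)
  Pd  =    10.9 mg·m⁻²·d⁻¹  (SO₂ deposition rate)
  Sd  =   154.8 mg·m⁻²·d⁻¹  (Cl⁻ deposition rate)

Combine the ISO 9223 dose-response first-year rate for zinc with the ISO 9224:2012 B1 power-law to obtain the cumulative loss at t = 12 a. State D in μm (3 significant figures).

D(12) = 5.40 μm

zinc: temperature factor f = +0.038·(-14.5) = -0.5510
  SO₂ term: 0.0129·10.9^0.44·exp(0.046·62-0.5510) = 0.3684
  Sd branch = 0.0175·Sd^0.57·e^(0.008·RH+0.085·T) = 0.3471 μm/a
  sum: 0.3684 + 0.3471 → r_corr = 0.7156 μm/a
Long-term exponent b (ISO 9224 Table 2, B1) = 0.813
  D(12) = 0.7156 × 12^0.813 = 0.7156 × 7.54 = 5.395 μm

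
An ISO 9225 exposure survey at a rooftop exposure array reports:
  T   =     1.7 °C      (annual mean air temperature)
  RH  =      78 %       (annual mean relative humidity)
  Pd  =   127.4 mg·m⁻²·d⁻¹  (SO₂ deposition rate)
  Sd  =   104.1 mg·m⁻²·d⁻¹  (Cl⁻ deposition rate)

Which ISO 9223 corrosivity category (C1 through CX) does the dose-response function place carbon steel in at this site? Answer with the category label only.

carbon steel: temperature factor f = +0.150·(-8.3) = -1.2450
  SO₂ term: 1.77·127.4^0.52·exp(0.02·78-1.2450) = 30.16
  Sd branch = 0.102·Sd^0.62·e^(0.033·RH+0.04·T) = 25.52 μm/a
  sum: 30.16 + 25.52 → r_corr = 55.68 μm/a
55.7 μm/a falls in (50, 80] for carbon steel → category C4

C4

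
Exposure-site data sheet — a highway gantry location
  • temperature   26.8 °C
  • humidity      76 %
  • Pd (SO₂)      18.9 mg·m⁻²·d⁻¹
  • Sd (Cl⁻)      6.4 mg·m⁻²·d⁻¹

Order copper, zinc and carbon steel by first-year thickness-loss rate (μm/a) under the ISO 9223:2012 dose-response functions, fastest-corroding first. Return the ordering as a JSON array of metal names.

copper: f(T) = -0.080·(T−10) [T>10 °C] = -1.3440
  sulphur-dioxide contribution → 0.2629 μm/a
  chloride contribution → 0.9704 μm/a
  total first-year rate 1.233 μm/a
zinc: temperature factor f = -0.071·(16.8) = -1.1928
  sulphur-dioxide contribution → 0.4704 μm/a
  chloride contribution → 0.9035 μm/a
  total first-year rate 1.374 μm/a
carbon steel: f(T) = -0.054·(T−10) [T>10 °C] = -0.9072
  sulphur-dioxide contribution → 15.06 μm/a
  chloride contribution → 11.57 μm/a
  total first-year rate 26.63 μm/a
Ordering by μm/a: carbon steel (26.6) > zinc (1.37) > copper (1.23)

["carbon steel", "zinc", "copper"]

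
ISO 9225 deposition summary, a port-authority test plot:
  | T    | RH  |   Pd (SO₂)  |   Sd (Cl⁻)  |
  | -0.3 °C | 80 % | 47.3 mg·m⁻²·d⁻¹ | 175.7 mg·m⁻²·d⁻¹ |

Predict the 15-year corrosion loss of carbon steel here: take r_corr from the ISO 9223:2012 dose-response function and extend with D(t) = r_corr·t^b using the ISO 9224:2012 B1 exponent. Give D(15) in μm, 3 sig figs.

D(15) = 201 μm

carbon steel: temperature factor f = +0.150·(-10.3) = -1.5450
  Pd branch = 1.77·Pd^0.52·e^(0.02·RH+f) = 13.89 μm/a
  Cl⁻ term: 0.102·175.7^0.62·exp(0.033·80+0.04·-0.3) = 34.81
  sum: 13.89 + 34.81 → r_corr = 48.7 μm/a
ISO 9224: D(t) = r_corr · t^b with b = 0.523 (carbon steel, B1)
  D(15) = 48.7 × 15^0.523 = 48.7 × 4.122 = 200.7 μm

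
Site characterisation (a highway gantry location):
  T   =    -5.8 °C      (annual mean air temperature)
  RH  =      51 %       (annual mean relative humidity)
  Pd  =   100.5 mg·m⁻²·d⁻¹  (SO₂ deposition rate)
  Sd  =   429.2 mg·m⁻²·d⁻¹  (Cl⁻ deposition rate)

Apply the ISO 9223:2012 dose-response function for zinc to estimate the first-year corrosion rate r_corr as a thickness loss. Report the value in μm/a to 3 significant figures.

zinc: f(T) = +0.038·(T−10) [T≤10 °C] = -0.6004
  Pd branch = 0.0129·Pd^0.44·e^(0.046·RH+f) = 0.5619 μm/a
  Cl⁻ term: 0.0175·429.2^0.57·exp(0.008·51+0.085·-5.8) = 0.509
  sum: 0.5619 + 0.509 → r_corr = 1.071 μm/a

r_corr = 1.07 μm/a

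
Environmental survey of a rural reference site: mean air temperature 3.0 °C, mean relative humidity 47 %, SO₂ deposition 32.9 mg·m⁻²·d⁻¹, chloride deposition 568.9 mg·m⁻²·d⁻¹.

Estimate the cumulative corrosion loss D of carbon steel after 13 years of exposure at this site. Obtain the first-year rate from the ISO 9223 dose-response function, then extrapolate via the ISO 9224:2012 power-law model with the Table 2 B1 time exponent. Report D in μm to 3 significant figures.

carbon steel: f(T) = +0.150·(T−10) [T≤10 °C] = -1.0500
  SO₂ term: 1.77·32.9^0.52·exp(0.02·47-1.0500) = 9.753
  Sd branch = 0.102·Sd^0.62·e^(0.033·RH+0.04·T) = 27.7 μm/a
  sum: 9.753 + 27.7 → r_corr = 37.45 μm/a
Long-term exponent b (ISO 9224 Table 2, B1) = 0.523
  D(13) = 37.45 × 13^0.523 = 37.45 × 3.825 = 143.2 μm

D(13) = 143 μm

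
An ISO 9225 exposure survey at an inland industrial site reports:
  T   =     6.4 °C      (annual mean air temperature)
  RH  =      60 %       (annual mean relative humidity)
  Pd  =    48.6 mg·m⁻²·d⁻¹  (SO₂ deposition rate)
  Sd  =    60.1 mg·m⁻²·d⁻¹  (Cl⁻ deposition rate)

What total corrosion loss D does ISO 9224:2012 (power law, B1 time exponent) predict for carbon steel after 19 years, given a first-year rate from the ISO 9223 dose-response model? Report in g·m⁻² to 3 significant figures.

carbon steel: f(T) = +0.150·(T−10) [T≤10 °C] = -0.5400
  sulphur-dioxide contribution → 25.8 μm/a
  chloride contribution → 12.09 μm/a
  ⇒ r_corr(carbon steel) = 37.9 μm/a
Long-term exponent b (ISO 9224 Table 2, B1) = 0.523
  D(19) = 37.9 × 19^0.523 = 37.9 × 4.664 = 176.8 μm
  Mass loss = 176.8 μm × 7.85 g/cm³ = 1388 g·m⁻²

D(19) = 1.39e+03 g·m⁻²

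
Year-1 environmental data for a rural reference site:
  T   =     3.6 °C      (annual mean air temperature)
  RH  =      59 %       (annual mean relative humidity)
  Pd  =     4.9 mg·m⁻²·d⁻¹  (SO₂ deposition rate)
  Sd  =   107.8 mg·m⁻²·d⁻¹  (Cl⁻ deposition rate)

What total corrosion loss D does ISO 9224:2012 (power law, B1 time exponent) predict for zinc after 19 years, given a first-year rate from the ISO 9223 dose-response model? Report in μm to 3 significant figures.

D(19) = 9.38 μm

zinc: temperature factor f = +0.038·(-6.4) = -0.2432
  sulphur-dioxide contribution → 0.3071 μm/a
  chloride contribution → 0.5489 μm/a
  ⇒ r_corr(zinc) = 0.8561 μm/a
Power-law: D(19) = r_corr · 19^0.813
  D(19) = 0.8561 × 19^0.813 = 0.8561 × 10.96 = 9.378 μm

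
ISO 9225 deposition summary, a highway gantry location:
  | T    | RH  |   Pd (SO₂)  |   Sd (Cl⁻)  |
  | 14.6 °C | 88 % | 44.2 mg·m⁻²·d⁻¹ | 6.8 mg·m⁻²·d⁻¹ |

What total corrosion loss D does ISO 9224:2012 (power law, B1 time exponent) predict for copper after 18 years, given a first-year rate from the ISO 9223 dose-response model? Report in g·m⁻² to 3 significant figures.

D(18) = 160 g·m⁻²

copper: f(T) = -0.080·(T−10) [T>10 °C] = -0.3680
  SO₂ term: 0.0053·44.2^0.26·exp(0.059·88-0.3680) = 1.767
  Sd branch = 0.01025·Sd^0.27·e^(0.036·RH+0.049·T) = 0.8357 μm/a
  r_corr = 1.767 + 0.8357 = 2.602 μm/a
ISO 9224: D(t) = r_corr · t^b with b = 0.667 (copper, B1)
  D(18) = 2.602 × 18^0.667 = 2.602 × 6.875 = 17.89 μm
  Mass loss = 17.89 μm × 8.96 g/cm³ = 160.3 g·m⁻²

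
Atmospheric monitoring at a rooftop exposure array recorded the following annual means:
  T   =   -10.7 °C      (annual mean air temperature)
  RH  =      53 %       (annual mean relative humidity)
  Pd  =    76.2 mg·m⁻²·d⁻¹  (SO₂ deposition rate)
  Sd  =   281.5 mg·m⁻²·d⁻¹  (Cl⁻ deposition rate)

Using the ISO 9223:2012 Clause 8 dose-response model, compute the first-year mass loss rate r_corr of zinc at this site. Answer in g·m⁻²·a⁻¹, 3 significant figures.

zinc: T≤10 °C ⇒ hinge +0.038·(-10.7−10) = -0.7866
  SO₂ term: 0.0129·76.2^0.44·exp(0.046·53-0.7866) = 0.4527
  Cl⁻ term: 0.0175·281.5^0.57·exp(0.008·53+0.085·-10.7) = 0.2682
  r_corr = 0.4527 + 0.2682 = 0.7209 μm/a
Convert to mass loss: 0.7209 μm/a × 7.14 g/cm³ = 5.147 g·m⁻²·a⁻¹

r_corr = 5.15 g·m⁻²·a⁻¹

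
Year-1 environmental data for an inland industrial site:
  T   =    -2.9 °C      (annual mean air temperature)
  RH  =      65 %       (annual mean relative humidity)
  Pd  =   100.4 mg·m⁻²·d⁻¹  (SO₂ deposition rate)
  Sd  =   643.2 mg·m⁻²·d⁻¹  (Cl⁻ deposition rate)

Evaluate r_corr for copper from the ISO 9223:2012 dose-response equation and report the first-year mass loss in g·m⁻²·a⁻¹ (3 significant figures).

copper: temperature factor f = +0.126·(-12.9) = -1.6254
  Pd branch = 0.0053·Pd^0.26·e^(0.059·RH+f) = 0.1601 μm/a
  Sd branch = 0.01025·Sd^0.27·e^(0.036·RH+0.049·T) = 0.5291 μm/a
  r_corr = 0.1601 + 0.5291 = 0.6892 μm/a
Convert to mass loss: 0.6892 μm/a × 8.96 g/cm³ = 6.175 g·m⁻²·a⁻¹

r_corr = 6.17 g·m⁻²·a⁻¹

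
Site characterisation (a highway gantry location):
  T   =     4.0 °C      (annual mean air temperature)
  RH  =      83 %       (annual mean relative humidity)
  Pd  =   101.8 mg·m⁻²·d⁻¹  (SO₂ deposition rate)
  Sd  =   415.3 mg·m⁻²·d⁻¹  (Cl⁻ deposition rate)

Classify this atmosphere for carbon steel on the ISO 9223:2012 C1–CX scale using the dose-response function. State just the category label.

C5

carbon steel: f(T) = +0.150·(T−10) [T≤10 °C] = -0.9000
  Pd branch = 1.77·Pd^0.52·e^(0.02·RH+f) = 41.89 μm/a
  Sd branch = 0.102·Sd^0.62·e^(0.033·RH+0.04·T) = 77.8 μm/a
  sum: 41.89 + 77.8 → r_corr = 119.7 μm/a
Category bounds: 80…200 μm/a bracket r_corr ⇒ C5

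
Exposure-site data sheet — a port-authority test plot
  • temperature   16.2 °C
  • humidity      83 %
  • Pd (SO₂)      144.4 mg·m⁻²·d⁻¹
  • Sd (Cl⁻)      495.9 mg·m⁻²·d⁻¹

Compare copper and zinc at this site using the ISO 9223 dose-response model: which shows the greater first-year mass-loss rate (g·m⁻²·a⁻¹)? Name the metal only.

copper: temperature factor f = -0.080·(6.2) = -0.4960
  Pd branch = 0.0053·Pd^0.26·e^(0.059·RH+f) = 1.574 μm/a
  Sd branch = 0.01025·Sd^0.27·e^(0.036·RH+0.049·T) = 2.404 μm/a
  r_corr = 1.574 + 2.404 = 3.978 μm/a
  mass loss = 3.978 μm/a × 8.96 g/cm³ = 35.64 g·m⁻²·a⁻¹
zinc: temperature factor f = -0.071·(6.2) = -0.4402
  Pd branch = 0.0129·Pd^0.44·e^(0.046·RH+f) = 3.371 μm/a
  Sd branch = 0.0175·Sd^0.57·e^(0.008·RH+0.085·T) = 4.632 μm/a
  r_corr = 3.371 + 4.632 = 8.003 μm/a
  mass loss = 8.003 μm/a × 7.14 g/cm³ = 57.14 g·m⁻²·a⁻¹
Ordering by g·m⁻²·a⁻¹: zinc (57.1) > copper (35.6)

zinc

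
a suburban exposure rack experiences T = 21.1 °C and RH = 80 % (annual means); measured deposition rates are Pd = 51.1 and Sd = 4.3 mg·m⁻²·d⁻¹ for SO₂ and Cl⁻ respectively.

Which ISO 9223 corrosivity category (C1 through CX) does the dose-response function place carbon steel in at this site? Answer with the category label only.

C3

carbon steel: f(T) = -0.054·(T−10) [T>10 °C] = -0.5994
  sulphur-dioxide contribution → 37.23 μm/a
  chloride contribution → 8.212 μm/a
  ⇒ r_corr(carbon steel) = 45.44 μm/a
Category bounds: 25…50 μm/a bracket r_corr ⇒ C3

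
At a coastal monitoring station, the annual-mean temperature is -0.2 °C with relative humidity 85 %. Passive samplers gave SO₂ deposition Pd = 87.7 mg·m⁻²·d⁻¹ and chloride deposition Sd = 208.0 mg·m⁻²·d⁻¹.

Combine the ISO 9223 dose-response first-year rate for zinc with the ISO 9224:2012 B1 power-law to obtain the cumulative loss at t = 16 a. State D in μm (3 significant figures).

zinc: T≤10 °C ⇒ hinge +0.038·(-0.2−10) = -0.3876
  sulphur-dioxide contribution → 3.128 μm/a
  chloride contribution → 0.7117 μm/a
  total first-year rate 3.84 μm/a
Long-term exponent b (ISO 9224 Table 2, B1) = 0.813
  D(16) = 3.84 × 16^0.813 = 3.84 × 9.527 = 36.58 μm

D(16) = 36.6 μm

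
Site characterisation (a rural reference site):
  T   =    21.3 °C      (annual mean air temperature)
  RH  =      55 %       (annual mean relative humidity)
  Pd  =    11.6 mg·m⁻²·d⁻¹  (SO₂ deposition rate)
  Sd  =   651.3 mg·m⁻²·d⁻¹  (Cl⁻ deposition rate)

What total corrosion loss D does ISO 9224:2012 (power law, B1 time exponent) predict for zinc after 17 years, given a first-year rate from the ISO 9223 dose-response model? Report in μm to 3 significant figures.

D(17) = 68.9 μm

zinc: temperature factor f = -0.071·(11.3) = -0.8023
  sulphur-dioxide contribution → 0.2134 μm/a
  chloride contribution → 6.672 μm/a
  total first-year rate 6.886 μm/a
ISO 9224: D(t) = r_corr · t^b with b = 0.813 (zinc, B1)
  D(17) = 6.886 × 17^0.813 = 6.886 × 10.01 = 68.91 μm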